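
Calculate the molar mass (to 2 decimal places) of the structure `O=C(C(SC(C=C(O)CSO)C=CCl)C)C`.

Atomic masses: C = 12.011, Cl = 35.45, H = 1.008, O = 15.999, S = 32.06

282.80

Molecular formula: C10H15ClO3S2.
M = 10×12.011 + 1×35.45 + 15×1.008 + 3×15.999 + 2×32.06 = 282.80 g/mol.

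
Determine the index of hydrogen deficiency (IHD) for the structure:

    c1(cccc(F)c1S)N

4

Molecular formula from the SMILES: C6H6FNS.
DoU = (2C + 2 + N − H − X)/2 = (2·6 + 2 + 1 − 6 − 1)/2 = 8/2 = 4.
(Structurally: 1 ring(s) + 3 π bond(s) = 4.)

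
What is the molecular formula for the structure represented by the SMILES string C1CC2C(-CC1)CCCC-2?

Heavy atoms from the SMILES: 10 C.
Implicit hydrogens by atom environment:
  8 × C: 2 H each → 16
  2 × C: 1 H each → 2
  Total hydrogens = 18.
Molecular formula: C10H18

C10H18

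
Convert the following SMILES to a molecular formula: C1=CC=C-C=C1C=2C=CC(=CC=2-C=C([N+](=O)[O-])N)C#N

C15H11N3O2

Heavy atoms from the SMILES: 15 C, 3 N, 2 O.
Implicit hydrogens by atom environment:
  8 × C (aromatic): 1 H each → 8
  4 × C (aromatic): no H
  2 × C: no H
  1 × C: 1 H
  1 × N: 2 H
  1 × N: no H
  1 × N (charge +1): no H
  1 × O: no H
  1 × O (charge -1): no H
  Total hydrogens = 11.
Molecular formula: C15H11N3O2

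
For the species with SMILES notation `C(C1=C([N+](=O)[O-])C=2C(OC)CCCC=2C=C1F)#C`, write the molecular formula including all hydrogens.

C13H12FNO3

Heavy atoms from the SMILES: 13 C, 1 F, 1 N, 3 O.
Implicit hydrogens by atom environment:
  5 × C (aromatic): no H
  3 × C: 2 H each → 6
  2 × C: 1 H each → 2
  2 × O: no H
  1 × C: 3 H
  1 × C (aromatic): 1 H
  1 × C: no H
  1 × F: no H
  1 × N (charge +1): no H
  1 × O (charge -1): no H
  Total hydrogens = 12.
Molecular formula: C13H12FNO3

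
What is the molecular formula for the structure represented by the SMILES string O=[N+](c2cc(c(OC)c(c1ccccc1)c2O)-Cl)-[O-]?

Heavy atoms from the SMILES: 13 C, 1 Cl, 1 N, 4 O.
Implicit hydrogens by atom environment:
  6 × C (aromatic): 1 H each → 6
  6 × C (aromatic): no H
  2 × O: no H
  1 × C: 3 H
  1 × Cl: no H
  1 × N (charge +1): no H
  1 × O: 1 H
  1 × O (charge -1): no H
  Total hydrogens = 10.
Molecular formula: C13H10ClNO4

C13H10ClNO4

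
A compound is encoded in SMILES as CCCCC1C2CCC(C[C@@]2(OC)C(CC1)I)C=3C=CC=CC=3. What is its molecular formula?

C21H31IO

Heavy atoms from the SMILES: 21 C, 1 I, 1 O.
Implicit hydrogens by atom environment:
  8 × C: 2 H each → 16
  5 × C (aromatic): 1 H each → 5
  4 × C: 1 H each → 4
  2 × C: 3 H each → 6
  1 × C: no H
  1 × C (aromatic): no H
  1 × I: no H
  1 × O: no H
  Total hydrogens = 31.
Molecular formula: C21H31IO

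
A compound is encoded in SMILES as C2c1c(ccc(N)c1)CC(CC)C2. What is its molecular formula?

Heavy atoms from the SMILES: 12 C, 1 N.
Implicit hydrogens by atom environment:
  4 × C: 2 H each → 8
  3 × C (aromatic): 1 H each → 3
  3 × C (aromatic): no H
  1 × C: 3 H
  1 × C: 1 H
  1 × N: 2 H
  Total hydrogens = 17.
Molecular formula: C12H17N

C12H17N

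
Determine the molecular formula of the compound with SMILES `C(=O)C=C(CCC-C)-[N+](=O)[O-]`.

C7H11NO3

Heavy atoms from the SMILES: 7 C, 1 N, 3 O.
Implicit hydrogens by atom environment:
  3 × C: 2 H each → 6
  2 × C: 1 H each → 2
  2 × O: no H
  1 × C: 3 H
  1 × C: no H
  1 × N (charge +1): no H
  1 × O (charge -1): no H
  Total hydrogens = 11.
Molecular formula: C7H11NO3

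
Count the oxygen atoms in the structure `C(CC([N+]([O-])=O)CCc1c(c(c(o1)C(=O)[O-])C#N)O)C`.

The symbol for oxygen appears 6 times in the SMILES.

6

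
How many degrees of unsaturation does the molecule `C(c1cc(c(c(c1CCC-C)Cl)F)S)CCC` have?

Molecular formula from the SMILES: C14H20ClFS.
DoU = (2C + 2 + N − H − X)/2 = (2·14 + 2 + 0 − 20 − 2)/2 = 8/2 = 4.
(Structurally: 1 ring(s) + 3 π bond(s) = 4.)

4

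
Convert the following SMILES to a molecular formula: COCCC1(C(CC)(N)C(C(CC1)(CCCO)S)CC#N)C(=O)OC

C18H32N2O4S

Heavy atoms from the SMILES: 18 C, 2 N, 4 O, 1 S.
Implicit hydrogens by atom environment:
  9 × C: 2 H each → 18
  5 × C: no H
  3 × C: 3 H each → 9
  3 × O: no H
  1 × C: 1 H
  1 × N: 2 H
  1 × N: no H
  1 × O: 1 H
  1 × S: 1 H
  Total hydrogens = 32.
Molecular formula: C18H32N2O4S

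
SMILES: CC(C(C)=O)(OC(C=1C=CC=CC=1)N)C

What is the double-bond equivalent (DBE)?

Molecular formula from the SMILES: C12H17NO2.
DoU = (2C + 2 + N − H − X)/2 = (2·12 + 2 + 1 − 17 − 0)/2 = 10/2 = 5.
(Structurally: 1 ring(s) + 4 π bond(s) = 5.)

5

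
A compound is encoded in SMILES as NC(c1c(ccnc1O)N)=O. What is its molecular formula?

C6H7N3O2

Heavy atoms from the SMILES: 6 C, 3 N, 2 O.
Implicit hydrogens by atom environment:
  3 × C (aromatic): no H
  2 × C (aromatic): 1 H each → 2
  2 × N: 2 H each → 4
  1 × C: no H
  1 × N (aromatic): no H
  1 × O: 1 H
  1 × O: no H
  Total hydrogens = 7.
Molecular formula: C6H7N3O2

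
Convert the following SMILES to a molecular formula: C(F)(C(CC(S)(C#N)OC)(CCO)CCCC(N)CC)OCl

C14H26ClFN2O3S

Heavy atoms from the SMILES: 14 C, 1 Cl, 1 F, 2 N, 3 O, 1 S.
Implicit hydrogens by atom environment:
  7 × C: 2 H each → 14
  3 × C: no H
  2 × C: 3 H each → 6
  2 × C: 1 H each → 2
  2 × O: no H
  1 × Cl: no H
  1 × F: no H
  1 × N: 2 H
  1 × N: no H
  1 × O: 1 H
  1 × S: 1 H
  Total hydrogens = 26.
Molecular formula: C14H26ClFN2O3S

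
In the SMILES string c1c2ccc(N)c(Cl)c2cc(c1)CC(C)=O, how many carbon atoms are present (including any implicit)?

13

The symbol for carbon appears 13 times in the SMILES. Lowercase c denotes aromatic carbon and counts toward C.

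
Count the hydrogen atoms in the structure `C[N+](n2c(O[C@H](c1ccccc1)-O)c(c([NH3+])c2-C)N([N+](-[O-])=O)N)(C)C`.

Hydrogens are implicit in SMILES; fill each atom to its normal valence:
  5 × C (aromatic): 1 H each → 5
  5 × C (aromatic): no H
  4 × C: 3 H each → 12
  2 × N (charge +1): no H
  2 × O: no H
  1 × C: 1 H
  1 × N (charge +1): 3 H
  1 × N: 2 H
  1 × N (aromatic): no H
  1 × N: no H
  1 × O: 1 H
  1 × O (charge -1): no H
  Total hydrogens = 24.

24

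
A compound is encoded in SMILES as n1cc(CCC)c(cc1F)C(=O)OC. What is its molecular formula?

Heavy atoms from the SMILES: 10 C, 1 F, 1 N, 2 O.
Implicit hydrogens by atom environment:
  3 × C (aromatic): no H
  2 × C: 3 H each → 6
  2 × C: 2 H each → 4
  2 × C (aromatic): 1 H each → 2
  2 × O: no H
  1 × C: no H
  1 × F: no H
  1 × N (aromatic): no H
  Total hydrogens = 12.
Molecular formula: C10H12FNO2

C10H12FNO2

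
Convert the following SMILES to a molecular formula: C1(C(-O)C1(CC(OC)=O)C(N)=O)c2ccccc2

Heavy atoms from the SMILES: 13 C, 1 N, 4 O.
Implicit hydrogens by atom environment:
  5 × C (aromatic): 1 H each → 5
  3 × C: no H
  3 × O: no H
  2 × C: 1 H each → 2
  1 × C: 3 H
  1 × C: 2 H
  1 × C (aromatic): no H
  1 × N: 2 H
  1 × O: 1 H
  Total hydrogens = 15.
Molecular formula: C13H15NO4

C13H15NO4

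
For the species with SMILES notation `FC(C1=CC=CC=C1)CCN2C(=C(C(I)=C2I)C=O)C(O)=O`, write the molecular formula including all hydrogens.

C15H12FI2NO3

Heavy atoms from the SMILES: 15 C, 1 F, 2 I, 1 N, 3 O.
Implicit hydrogens by atom environment:
  5 × C (aromatic): 1 H each → 5
  5 × C (aromatic): no H
  2 × C: 2 H each → 4
  2 × C: 1 H each → 2
  2 × I: no H
  2 × O: no H
  1 × C: no H
  1 × F: no H
  1 × N (aromatic): no H
  1 × O: 1 H
  Total hydrogens = 12.
Molecular formula: C15H12FI2NO3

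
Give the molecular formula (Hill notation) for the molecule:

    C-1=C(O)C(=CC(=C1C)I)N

Heavy atoms from the SMILES: 7 C, 1 I, 1 N, 1 O.
Implicit hydrogens by atom environment:
  4 × C (aromatic): no H
  2 × C (aromatic): 1 H each → 2
  1 × C: 3 H
  1 × I: no H
  1 × N: 2 H
  1 × O: 1 H
  Total hydrogens = 8.
Molecular formula: C7H8INO

C7H8INO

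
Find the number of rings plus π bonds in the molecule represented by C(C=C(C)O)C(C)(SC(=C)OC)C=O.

3

Molecular formula from the SMILES: C10H16O3S.
DoU = (2C + 2 + N − H − X)/2 = (2·10 + 2 + 0 − 16 − 0)/2 = 6/2 = 3.
(Structurally: 0 ring(s) + 3 π bond(s) = 3.)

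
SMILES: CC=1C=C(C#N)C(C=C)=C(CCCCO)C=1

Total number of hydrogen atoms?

Hydrogens are implicit in SMILES; fill each atom to its normal valence:
  5 × C: 2 H each → 10
  4 × C (aromatic): no H
  2 × C (aromatic): 1 H each → 2
  1 × C: 3 H
  1 × C: 1 H
  1 × C: no H
  1 × N: no H
  1 × O: 1 H
  Total hydrogens = 17.

17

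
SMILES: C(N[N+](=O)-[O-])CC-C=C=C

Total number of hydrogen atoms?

Hydrogens are implicit in SMILES; fill each atom to its normal valence:
  4 × C: 2 H each → 8
  1 × C: 1 H
  1 × C: no H
  1 × N: 1 H
  1 × N (charge +1): no H
  1 × O: no H
  1 × O (charge -1): no H
  Total hydrogens = 10.

10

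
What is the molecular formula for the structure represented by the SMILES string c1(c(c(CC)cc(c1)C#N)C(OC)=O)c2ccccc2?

C17H15NO2

Heavy atoms from the SMILES: 17 C, 1 N, 2 O.
Implicit hydrogens by atom environment:
  7 × C (aromatic): 1 H each → 7
  5 × C (aromatic): no H
  2 × C: 3 H each → 6
  2 × C: no H
  2 × O: no H
  1 × C: 2 H
  1 × N: no H
  Total hydrogens = 15.
Molecular formula: C17H15NO2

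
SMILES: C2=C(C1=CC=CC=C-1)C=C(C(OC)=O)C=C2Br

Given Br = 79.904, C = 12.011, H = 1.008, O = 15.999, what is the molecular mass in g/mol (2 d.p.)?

Molecular formula: C14H11BrO2.
M = 1×79.904 + 14×12.011 + 11×1.008 + 2×15.999 = 291.14 g/mol.

291.14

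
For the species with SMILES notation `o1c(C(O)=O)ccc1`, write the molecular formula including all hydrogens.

C5H4O3

Heavy atoms from the SMILES: 5 C, 3 O.
Implicit hydrogens by atom environment:
  3 × C (aromatic): 1 H each → 3
  1 × C (aromatic): no H
  1 × C: no H
  1 × O: 1 H
  1 × O (aromatic): no H
  1 × O: no H
  Total hydrogens = 4.
Molecular formula: C5H4O3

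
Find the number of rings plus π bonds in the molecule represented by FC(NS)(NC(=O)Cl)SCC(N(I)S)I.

1

Molecular formula from the SMILES: C4H7ClFI2N3OS3.
DoU = (2C + 2 + N − H − X)/2 = (2·4 + 2 + 3 − 7 − 4)/2 = 2/2 = 1.
(Structurally: 0 ring(s) + 1 π bond(s) = 1.)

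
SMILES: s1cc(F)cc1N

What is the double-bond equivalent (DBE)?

3

Molecular formula from the SMILES: C4H4FNS.
DoU = (2C + 2 + N − H − X)/2 = (2·4 + 2 + 1 − 4 − 1)/2 = 6/2 = 3.
(Structurally: 1 ring(s) + 2 π bond(s) = 3.)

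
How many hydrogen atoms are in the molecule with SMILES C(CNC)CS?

11

Hydrogens are implicit in SMILES; fill each atom to its normal valence:
  3 × C: 2 H each → 6
  1 × C: 3 H
  1 × N: 1 H
  1 × S: 1 H
  Total hydrogens = 11.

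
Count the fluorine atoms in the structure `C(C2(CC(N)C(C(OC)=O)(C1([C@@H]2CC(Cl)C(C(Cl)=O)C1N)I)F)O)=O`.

The symbol for fluorine appears 1 time in the SMILES.

1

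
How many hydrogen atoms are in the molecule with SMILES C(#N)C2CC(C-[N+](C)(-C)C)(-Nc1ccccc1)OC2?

Hydrogens are implicit in SMILES; fill each atom to its normal valence:
  5 × C (aromatic): 1 H each → 5
  3 × C: 3 H each → 9
  3 × C: 2 H each → 6
  2 × C: no H
  1 × C: 1 H
  1 × C (aromatic): no H
  1 × N: 1 H
  1 × N: no H
  1 × N (charge +1): no H
  1 × O: no H
  Total hydrogens = 22.

22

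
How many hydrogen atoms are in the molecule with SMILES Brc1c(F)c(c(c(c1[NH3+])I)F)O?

4

Hydrogens are implicit in SMILES; fill each atom to its normal valence:
  6 × C (aromatic): no H
  2 × F: no H
  1 × Br: no H
  1 × I: no H
  1 × N (charge +1): 3 H
  1 × O: 1 H
  Total hydrogens = 4.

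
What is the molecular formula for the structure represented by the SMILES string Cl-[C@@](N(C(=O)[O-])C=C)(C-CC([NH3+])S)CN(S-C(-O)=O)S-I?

Heavy atoms from the SMILES: 9 C, 1 Cl, 1 I, 3 N, 4 O, 3 S.
Implicit hydrogens by atom environment:
  4 × C: 2 H each → 8
  3 × C: no H
  2 × C: 1 H each → 2
  2 × N: no H
  2 × O: no H
  2 × S: no H
  1 × Cl: no H
  1 × I: no H
  1 × N (charge +1): 3 H
  1 × O: 1 H
  1 × O (charge -1): no H
  1 × S: 1 H
  Total hydrogens = 15.
Molecular formula: C9H15ClIN3O4S3

C9H15ClIN3O4S3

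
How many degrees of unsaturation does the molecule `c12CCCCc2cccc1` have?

5

Molecular formula from the SMILES: C10H12.
DoU = (2C + 2 + N − H − X)/2 = (2·10 + 2 + 0 − 12 − 0)/2 = 10/2 = 5.
(Structurally: 2 ring(s) + 3 π bond(s) = 5.)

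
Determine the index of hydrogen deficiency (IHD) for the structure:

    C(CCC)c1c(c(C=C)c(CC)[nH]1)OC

Molecular formula from the SMILES: C13H21NO.
DoU = (2C + 2 + N − H − X)/2 = (2·13 + 2 + 1 − 21 − 0)/2 = 8/2 = 4.
(Structurally: 1 ring(s) + 3 π bond(s) = 4.)

4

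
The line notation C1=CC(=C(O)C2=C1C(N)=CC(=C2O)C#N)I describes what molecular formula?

Heavy atoms from the SMILES: 11 C, 1 I, 2 N, 2 O.
Implicit hydrogens by atom environment:
  7 × C (aromatic): no H
  3 × C (aromatic): 1 H each → 3
  2 × O: 1 H each → 2
  1 × C: no H
  1 × I: no H
  1 × N: 2 H
  1 × N: no H
  Total hydrogens = 7.
Molecular formula: C11H7IN2O2

C11H7IN2O2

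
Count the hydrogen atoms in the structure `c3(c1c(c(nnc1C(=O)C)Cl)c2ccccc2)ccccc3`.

13

Hydrogens are implicit in SMILES; fill each atom to its normal valence:
  10 × C (aromatic): 1 H each → 10
  6 × C (aromatic): no H
  2 × N (aromatic): no H
  1 × C: 3 H
  1 × C: no H
  1 × Cl: no H
  1 × O: no H
  Total hydrogens = 13.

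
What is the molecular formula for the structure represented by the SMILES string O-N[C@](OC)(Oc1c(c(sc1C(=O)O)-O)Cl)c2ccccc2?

Heavy atoms from the SMILES: 13 C, 1 Cl, 1 N, 6 O, 1 S.
Implicit hydrogens by atom environment:
  5 × C (aromatic): 1 H each → 5
  5 × C (aromatic): no H
  3 × O: 1 H each → 3
  3 × O: no H
  2 × C: no H
  1 × C: 3 H
  1 × Cl: no H
  1 × N: 1 H
  1 × S (aromatic): no H
  Total hydrogens = 12.
Molecular formula: C13H12ClNO6S

C13H12ClNO6S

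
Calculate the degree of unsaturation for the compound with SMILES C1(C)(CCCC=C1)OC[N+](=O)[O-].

Molecular formula from the SMILES: C8H13NO3.
DoU = (2C + 2 + N − H − X)/2 = (2·8 + 2 + 1 − 13 − 0)/2 = 6/2 = 3.
(Structurally: 1 ring(s) + 2 π bond(s) = 3.)

3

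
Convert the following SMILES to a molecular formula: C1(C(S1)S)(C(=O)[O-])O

Heavy atoms from the SMILES: 3 C, 3 O, 2 S.
Implicit hydrogens by atom environment:
  2 × C: no H
  1 × C: 1 H
  1 × O: 1 H
  1 × O: no H
  1 × O (charge -1): no H
  1 × S: 1 H
  1 × S: no H
  Total hydrogens = 3.
Net charge -1.
Molecular formula: C3H3O3S2-

C3H3O3S2-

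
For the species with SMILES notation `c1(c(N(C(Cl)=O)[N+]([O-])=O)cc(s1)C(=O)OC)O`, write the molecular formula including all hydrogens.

Heavy atoms from the SMILES: 7 C, 1 Cl, 2 N, 6 O, 1 S.
Implicit hydrogens by atom environment:
  4 × O: no H
  3 × C (aromatic): no H
  2 × C: no H
  1 × C: 3 H
  1 × C (aromatic): 1 H
  1 × Cl: no H
  1 × N: no H
  1 × N (charge +1): no H
  1 × O: 1 H
  1 × O (charge -1): no H
  1 × S (aromatic): no H
  Total hydrogens = 5.
Molecular formula: C7H5ClN2O6S

C7H5ClN2O6S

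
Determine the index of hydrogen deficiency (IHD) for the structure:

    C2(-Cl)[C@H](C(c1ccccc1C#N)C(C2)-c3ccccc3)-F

11

Molecular formula from the SMILES: C18H15ClFN.
DoU = (2C + 2 + N − H − X)/2 = (2·18 + 2 + 1 − 15 − 2)/2 = 22/2 = 11.
(Structurally: 3 ring(s) + 8 π bond(s) = 11.)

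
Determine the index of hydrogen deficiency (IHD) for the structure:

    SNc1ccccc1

Molecular formula from the SMILES: C6H7NS.
DoU = (2C + 2 + N − H − X)/2 = (2·6 + 2 + 1 − 7 − 0)/2 = 8/2 = 4.
(Structurally: 1 ring(s) + 3 π bond(s) = 4.)

4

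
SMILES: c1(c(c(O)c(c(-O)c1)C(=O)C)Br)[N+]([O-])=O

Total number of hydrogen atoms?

Hydrogens are implicit in SMILES; fill each atom to its normal valence:
  5 × C (aromatic): no H
  2 × O: 1 H each → 2
  2 × O: no H
  1 × Br: no H
  1 × C: 3 H
  1 × C (aromatic): 1 H
  1 × C: no H
  1 × N (charge +1): no H
  1 × O (charge -1): no H
  Total hydrogens = 6.

6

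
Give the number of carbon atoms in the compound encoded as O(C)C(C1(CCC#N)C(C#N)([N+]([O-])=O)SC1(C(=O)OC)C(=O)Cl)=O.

12

The symbol for carbon appears 12 times in the SMILES. (Cl is a single chlorine, not C + l.)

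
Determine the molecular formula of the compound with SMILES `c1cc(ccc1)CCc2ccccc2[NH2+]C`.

Heavy atoms from the SMILES: 15 C, 1 N.
Implicit hydrogens by atom environment:
  9 × C (aromatic): 1 H each → 9
  3 × C (aromatic): no H
  2 × C: 2 H each → 4
  1 × C: 3 H
  1 × N (charge +1): 2 H
  Total hydrogens = 18.
Net charge +1.
Molecular formula: C15H18N+

C15H18N+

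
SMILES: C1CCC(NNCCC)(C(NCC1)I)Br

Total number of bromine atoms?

The symbol for bromine appears 1 time in the SMILES.

1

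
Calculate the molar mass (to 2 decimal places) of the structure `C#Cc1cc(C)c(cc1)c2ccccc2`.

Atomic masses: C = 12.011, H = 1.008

Molecular formula: C15H12.
M = 15×12.011 + 12×1.008 = 192.26 g/mol.

192.26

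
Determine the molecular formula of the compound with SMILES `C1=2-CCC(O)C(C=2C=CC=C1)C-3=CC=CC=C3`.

C16H16O

Heavy atoms from the SMILES: 16 C, 1 O.
Implicit hydrogens by atom environment:
  9 × C (aromatic): 1 H each → 9
  3 × C (aromatic): no H
  2 × C: 2 H each → 4
  2 × C: 1 H each → 2
  1 × O: 1 H
  Total hydrogens = 16.
Molecular formula: C16H16O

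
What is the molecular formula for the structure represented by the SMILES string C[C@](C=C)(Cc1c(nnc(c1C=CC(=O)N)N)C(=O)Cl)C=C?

C15H17ClN4O2

Heavy atoms from the SMILES: 15 C, 1 Cl, 4 N, 2 O.
Implicit hydrogens by atom environment:
  4 × C: 1 H each → 4
  4 × C (aromatic): no H
  3 × C: 2 H each → 6
  3 × C: no H
  2 × N: 2 H each → 4
  2 × N (aromatic): no H
  2 × O: no H
  1 × C: 3 H
  1 × Cl: no H
  Total hydrogens = 17.
Molecular formula: C15H17ClN4O2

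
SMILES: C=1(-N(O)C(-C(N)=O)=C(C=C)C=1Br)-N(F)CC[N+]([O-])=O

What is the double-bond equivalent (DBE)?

6

Molecular formula from the SMILES: C9H10BrFN4O4.
DoU = (2C + 2 + N − H − X)/2 = (2·9 + 2 + 4 − 10 − 2)/2 = 12/2 = 6.
(Structurally: 1 ring(s) + 5 π bond(s) = 6.)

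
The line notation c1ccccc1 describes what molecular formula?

C6H6

Heavy atoms from the SMILES: 6 C.
Implicit hydrogens by atom environment:
  6 × C (aromatic): 1 H each → 6
  Total hydrogens = 6.
Molecular formula: C6H6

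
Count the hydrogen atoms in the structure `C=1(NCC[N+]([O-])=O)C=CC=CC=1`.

Hydrogens are implicit in SMILES; fill each atom to its normal valence:
  5 × C (aromatic): 1 H each → 5
  2 × C: 2 H each → 4
  1 × C (aromatic): no H
  1 × N: 1 H
  1 × N (charge +1): no H
  1 × O: no H
  1 × O (charge -1): no H
  Total hydrogens = 10.

10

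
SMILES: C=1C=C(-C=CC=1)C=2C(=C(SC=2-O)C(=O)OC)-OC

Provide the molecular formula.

Heavy atoms from the SMILES: 13 C, 4 O, 1 S.
Implicit hydrogens by atom environment:
  5 × C (aromatic): 1 H each → 5
  5 × C (aromatic): no H
  3 × O: no H
  2 × C: 3 H each → 6
  1 × C: no H
  1 × O: 1 H
  1 × S (aromatic): no H
  Total hydrogens = 12.
Molecular formula: C13H12O4S

C13H12O4S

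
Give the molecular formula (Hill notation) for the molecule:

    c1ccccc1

C6H6

Heavy atoms from the SMILES: 6 C.
Implicit hydrogens by atom environment:
  6 × C (aromatic): 1 H each → 6
  Total hydrogens = 6.
Molecular formula: C6H6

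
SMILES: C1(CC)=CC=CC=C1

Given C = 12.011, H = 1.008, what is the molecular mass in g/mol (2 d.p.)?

106.17

Molecular formula: C8H10.
M = 8×12.011 + 10×1.008 = 106.17 g/mol.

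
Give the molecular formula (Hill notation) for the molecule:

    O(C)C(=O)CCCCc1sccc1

C10H14O2S

Heavy atoms from the SMILES: 10 C, 2 O, 1 S.
Implicit hydrogens by atom environment:
  4 × C: 2 H each → 8
  3 × C (aromatic): 1 H each → 3
  2 × O: no H
  1 × C: 3 H
  1 × C (aromatic): no H
  1 × C: no H
  1 × S (aromatic): no H
  Total hydrogens = 14.
Molecular formula: C10H14O2S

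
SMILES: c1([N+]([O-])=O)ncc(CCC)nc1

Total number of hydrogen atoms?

Hydrogens are implicit in SMILES; fill each atom to its normal valence:
  2 × C: 2 H each → 4
  2 × C (aromatic): 1 H each → 2
  2 × C (aromatic): no H
  2 × N (aromatic): no H
  1 × C: 3 H
  1 × N (charge +1): no H
  1 × O: no H
  1 × O (charge -1): no H
  Total hydrogens = 9.

9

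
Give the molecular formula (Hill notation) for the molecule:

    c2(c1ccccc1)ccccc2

C12H10

Heavy atoms from the SMILES: 12 C.
Implicit hydrogens by atom environment:
  10 × C (aromatic): 1 H each → 10
  2 × C (aromatic): no H
  Total hydrogens = 10.
Molecular formula: C12H10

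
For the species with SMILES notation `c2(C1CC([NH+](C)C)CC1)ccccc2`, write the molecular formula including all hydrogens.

Heavy atoms from the SMILES: 13 C, 1 N.
Implicit hydrogens by atom environment:
  5 × C (aromatic): 1 H each → 5
  3 × C: 2 H each → 6
  2 × C: 3 H each → 6
  2 × C: 1 H each → 2
  1 × C (aromatic): no H
  1 × N (charge +1): 1 H
  Total hydrogens = 20.
Net charge +1.
Molecular formula: C13H20N+

C13H20N+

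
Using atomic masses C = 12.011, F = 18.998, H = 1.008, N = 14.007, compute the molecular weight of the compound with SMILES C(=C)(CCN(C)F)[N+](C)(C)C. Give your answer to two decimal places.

Molecular formula: C8H18FN2+.
M = 8×12.011 + 1×18.998 + 18×1.008 + 2×14.007 = 161.24 g/mol.

161.24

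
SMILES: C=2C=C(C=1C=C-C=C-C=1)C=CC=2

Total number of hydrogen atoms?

Hydrogens are implicit in SMILES; fill each atom to its normal valence:
  10 × C (aromatic): 1 H each → 10
  2 × C (aromatic): no H
  Total hydrogens = 10.

10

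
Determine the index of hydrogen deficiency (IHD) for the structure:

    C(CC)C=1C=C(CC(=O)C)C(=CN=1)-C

5

Molecular formula from the SMILES: C12H17NO.
DoU = (2C + 2 + N − H − X)/2 = (2·12 + 2 + 1 − 17 − 0)/2 = 10/2 = 5.
(Structurally: 1 ring(s) + 4 π bond(s) = 5.)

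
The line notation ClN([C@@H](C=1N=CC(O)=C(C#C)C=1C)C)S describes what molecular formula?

C10H11ClN2OS

Heavy atoms from the SMILES: 10 C, 1 Cl, 2 N, 1 O, 1 S.
Implicit hydrogens by atom environment:
  4 × C (aromatic): no H
  2 × C: 3 H each → 6
  2 × C: 1 H each → 2
  1 × C (aromatic): 1 H
  1 × C: no H
  1 × Cl: no H
  1 × N (aromatic): no H
  1 × N: no H
  1 × O: 1 H
  1 × S: 1 H
  Total hydrogens = 11.
Molecular formula: C10H11ClN2OS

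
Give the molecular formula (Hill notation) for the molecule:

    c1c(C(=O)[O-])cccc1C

C8H7O2-

Heavy atoms from the SMILES: 8 C, 2 O.
Implicit hydrogens by atom environment:
  4 × C (aromatic): 1 H each → 4
  2 × C (aromatic): no H
  1 × C: 3 H
  1 × C: no H
  1 × O: no H
  1 × O (charge -1): no H
  Total hydrogens = 7.
Net charge -1.
Molecular formula: C8H7O2-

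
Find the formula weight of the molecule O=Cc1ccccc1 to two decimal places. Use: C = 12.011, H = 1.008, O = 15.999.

106.12

Molecular formula: C7H6O.
M = 7×12.011 + 6×1.008 + 1×15.999 = 106.12 g/mol.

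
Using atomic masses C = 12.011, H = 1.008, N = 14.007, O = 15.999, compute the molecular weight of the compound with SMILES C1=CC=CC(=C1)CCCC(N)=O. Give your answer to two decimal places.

163.22

Molecular formula: C10H13NO.
M = 10×12.011 + 13×1.008 + 1×14.007 + 1×15.999 = 163.22 g/mol.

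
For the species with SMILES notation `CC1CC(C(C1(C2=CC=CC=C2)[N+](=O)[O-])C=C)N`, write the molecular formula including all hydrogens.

Heavy atoms from the SMILES: 14 C, 2 N, 2 O.
Implicit hydrogens by atom environment:
  5 × C (aromatic): 1 H each → 5
  4 × C: 1 H each → 4
  2 × C: 2 H each → 4
  1 × C: 3 H
  1 × C: no H
  1 × C (aromatic): no H
  1 × N: 2 H
  1 × N (charge +1): no H
  1 × O: no H
  1 × O (charge -1): no H
  Total hydrogens = 18.
Molecular formula: C14H18N2O2

C14H18N2O2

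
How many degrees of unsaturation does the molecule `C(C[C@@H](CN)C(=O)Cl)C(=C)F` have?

Molecular formula from the SMILES: C7H11ClFNO.
DoU = (2C + 2 + N − H − X)/2 = (2·7 + 2 + 1 − 11 − 2)/2 = 4/2 = 2.
(Structurally: 0 ring(s) + 2 π bond(s) = 2.)

2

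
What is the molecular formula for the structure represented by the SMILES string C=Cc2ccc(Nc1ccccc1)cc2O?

C14H13NO

Heavy atoms from the SMILES: 14 C, 1 N, 1 O.
Implicit hydrogens by atom environment:
  8 × C (aromatic): 1 H each → 8
  4 × C (aromatic): no H
  1 × C: 2 H
  1 × C: 1 H
  1 × N: 1 H
  1 × O: 1 H
  Total hydrogens = 13.
Molecular formula: C14H13NO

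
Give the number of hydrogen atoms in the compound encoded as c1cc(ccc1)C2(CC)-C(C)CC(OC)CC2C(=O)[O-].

23

Hydrogens are implicit in SMILES; fill each atom to its normal valence:
  5 × C (aromatic): 1 H each → 5
  3 × C: 3 H each → 9
  3 × C: 2 H each → 6
  3 × C: 1 H each → 3
  2 × C: no H
  2 × O: no H
  1 × C (aromatic): no H
  1 × O (charge -1): no H
  Total hydrogens = 23.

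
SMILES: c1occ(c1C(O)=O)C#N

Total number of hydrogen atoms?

3

Hydrogens are implicit in SMILES; fill each atom to its normal valence:
  2 × C (aromatic): 1 H each → 2
  2 × C (aromatic): no H
  2 × C: no H
  1 × N: no H
  1 × O: 1 H
  1 × O (aromatic): no H
  1 × O: no H
  Total hydrogens = 3.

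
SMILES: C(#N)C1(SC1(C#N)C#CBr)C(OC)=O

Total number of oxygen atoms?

The symbol for oxygen appears 2 times in the SMILES.

2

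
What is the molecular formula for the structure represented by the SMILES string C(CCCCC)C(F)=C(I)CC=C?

Heavy atoms from the SMILES: 11 C, 1 F, 1 I.
Implicit hydrogens by atom environment:
  7 × C: 2 H each → 14
  2 × C: no H
  1 × C: 3 H
  1 × C: 1 H
  1 × F: no H
  1 × I: no H
  Total hydrogens = 18.
Molecular formula: C11H18FI

C11H18FI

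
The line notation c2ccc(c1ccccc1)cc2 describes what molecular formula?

Heavy atoms from the SMILES: 12 C.
Implicit hydrogens by atom environment:
  10 × C (aromatic): 1 H each → 10
  2 × C (aromatic): no H
  Total hydrogens = 10.
Molecular formula: C12H10

C12H10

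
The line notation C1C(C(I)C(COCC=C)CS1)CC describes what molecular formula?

C11H19IOS

Heavy atoms from the SMILES: 11 C, 1 I, 1 O, 1 S.
Implicit hydrogens by atom environment:
  6 × C: 2 H each → 12
  4 × C: 1 H each → 4
  1 × C: 3 H
  1 × I: no H
  1 × O: no H
  1 × S: no H
  Total hydrogens = 19.
Molecular formula: C11H19IOS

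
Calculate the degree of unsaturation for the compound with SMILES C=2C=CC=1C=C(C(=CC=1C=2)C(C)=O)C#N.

Molecular formula from the SMILES: C13H9NO.
DoU = (2C + 2 + N − H − X)/2 = (2·13 + 2 + 1 − 9 − 0)/2 = 20/2 = 10.
(Structurally: 2 ring(s) + 8 π bond(s) = 10.)

10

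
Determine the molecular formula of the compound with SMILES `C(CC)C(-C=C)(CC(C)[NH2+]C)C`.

Heavy atoms from the SMILES: 11 C, 1 N.
Implicit hydrogens by atom environment:
  4 × C: 3 H each → 12
  4 × C: 2 H each → 8
  2 × C: 1 H each → 2
  1 × C: no H
  1 × N (charge +1): 2 H
  Total hydrogens = 24.
Net charge +1.
Molecular formula: C11H24N+

C11H24N+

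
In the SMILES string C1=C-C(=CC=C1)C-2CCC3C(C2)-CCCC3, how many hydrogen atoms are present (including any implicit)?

22

Hydrogens are implicit in SMILES; fill each atom to its normal valence:
  7 × C: 2 H each → 14
  5 × C (aromatic): 1 H each → 5
  3 × C: 1 H each → 3
  1 × C (aromatic): no H
  Total hydrogens = 22.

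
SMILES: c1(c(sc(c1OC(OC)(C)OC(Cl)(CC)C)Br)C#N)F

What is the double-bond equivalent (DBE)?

5

Molecular formula from the SMILES: C12H14BrClFNO3S.
DoU = (2C + 2 + N − H − X)/2 = (2·12 + 2 + 1 − 14 − 3)/2 = 10/2 = 5.
(Structurally: 1 ring(s) + 4 π bond(s) = 5.)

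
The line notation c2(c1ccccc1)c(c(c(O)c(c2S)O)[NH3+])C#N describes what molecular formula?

Heavy atoms from the SMILES: 13 C, 2 N, 2 O, 1 S.
Implicit hydrogens by atom environment:
  7 × C (aromatic): no H
  5 × C (aromatic): 1 H each → 5
  2 × O: 1 H each → 2
  1 × C: no H
  1 × N (charge +1): 3 H
  1 × N: no H
  1 × S: 1 H
  Total hydrogens = 11.
Net charge +1.
Molecular formula: C13H11N2O2S+

C13H11N2O2S+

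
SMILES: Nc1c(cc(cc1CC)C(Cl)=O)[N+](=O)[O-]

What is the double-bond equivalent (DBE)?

Molecular formula from the SMILES: C9H9ClN2O3.
DoU = (2C + 2 + N − H − X)/2 = (2·9 + 2 + 2 − 9 − 1)/2 = 12/2 = 6.
(Structurally: 1 ring(s) + 5 π bond(s) = 6.)

6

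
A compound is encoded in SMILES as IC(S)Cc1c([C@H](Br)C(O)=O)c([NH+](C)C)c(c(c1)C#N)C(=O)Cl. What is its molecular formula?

Heavy atoms from the SMILES: 1 Br, 14 C, 1 Cl, 1 I, 2 N, 3 O, 1 S.
Implicit hydrogens by atom environment:
  5 × C (aromatic): no H
  3 × C: no H
  2 × C: 3 H each → 6
  2 × C: 1 H each → 2
  2 × O: no H
  1 × Br: no H
  1 × C: 2 H
  1 × C (aromatic): 1 H
  1 × Cl: no H
  1 × I: no H
  1 × N (charge +1): 1 H
  1 × N: no H
  1 × O: 1 H
  1 × S: 1 H
  Total hydrogens = 14.
Net charge +1.
Molecular formula: C14H14BrClIN2O3S+

C14H14BrClIN2O3S+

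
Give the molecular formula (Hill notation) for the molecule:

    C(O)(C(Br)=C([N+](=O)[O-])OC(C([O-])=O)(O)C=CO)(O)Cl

Heavy atoms from the SMILES: 1 Br, 7 C, 1 Cl, 1 N, 9 O.
Implicit hydrogens by atom environment:
  5 × C: no H
  4 × O: 1 H each → 4
  3 × O: no H
  2 × C: 1 H each → 2
  2 × O (charge -1): no H
  1 × Br: no H
  1 × Cl: no H
  1 × N (charge +1): no H
  Total hydrogens = 6.
Net charge -1.
Molecular formula: C7H6BrClNO9-

C7H6BrClNO9-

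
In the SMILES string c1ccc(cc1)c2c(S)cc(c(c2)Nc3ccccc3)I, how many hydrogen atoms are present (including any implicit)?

14

Hydrogens are implicit in SMILES; fill each atom to its normal valence:
  12 × C (aromatic): 1 H each → 12
  6 × C (aromatic): no H
  1 × I: no H
  1 × N: 1 H
  1 × S: 1 H
  Total hydrogens = 14.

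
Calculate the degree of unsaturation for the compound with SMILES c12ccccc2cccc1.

Molecular formula from the SMILES: C10H8.
DoU = (2C + 2 + N − H − X)/2 = (2·10 + 2 + 0 − 8 − 0)/2 = 14/2 = 7.
(Structurally: 2 ring(s) + 5 π bond(s) = 7.)

7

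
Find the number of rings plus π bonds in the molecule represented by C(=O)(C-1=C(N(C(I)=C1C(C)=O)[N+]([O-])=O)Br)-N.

Molecular formula from the SMILES: C7H5BrIN3O4.
DoU = (2C + 2 + N − H − X)/2 = (2·7 + 2 + 3 − 5 − 2)/2 = 12/2 = 6.
(Structurally: 1 ring(s) + 5 π bond(s) = 6.)

6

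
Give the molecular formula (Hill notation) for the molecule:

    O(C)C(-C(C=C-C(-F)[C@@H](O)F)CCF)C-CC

C12H21F3O2

Heavy atoms from the SMILES: 12 C, 3 F, 2 O.
Implicit hydrogens by atom environment:
  6 × C: 1 H each → 6
  4 × C: 2 H each → 8
  3 × F: no H
  2 × C: 3 H each → 6
  1 × O: 1 H
  1 × O: no H
  Total hydrogens = 21.
Molecular formula: C12H21F3O2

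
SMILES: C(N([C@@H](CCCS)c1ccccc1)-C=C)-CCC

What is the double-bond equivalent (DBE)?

Molecular formula from the SMILES: C16H25NS.
DoU = (2C + 2 + N − H − X)/2 = (2·16 + 2 + 1 − 25 − 0)/2 = 10/2 = 5.
(Structurally: 1 ring(s) + 4 π bond(s) = 5.)

5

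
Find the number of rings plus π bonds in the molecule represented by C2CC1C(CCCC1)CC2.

Molecular formula from the SMILES: C10H18.
DoU = (2C + 2 + N − H − X)/2 = (2·10 + 2 + 0 − 18 − 0)/2 = 4/2 = 2.
(Structurally: 2 ring(s) + 0 π bond(s) = 2.)

2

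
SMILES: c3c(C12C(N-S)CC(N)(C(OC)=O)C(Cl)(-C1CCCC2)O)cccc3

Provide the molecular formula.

Heavy atoms from the SMILES: 18 C, 1 Cl, 2 N, 3 O, 1 S.
Implicit hydrogens by atom environment:
  5 × C: 2 H each → 10
  5 × C (aromatic): 1 H each → 5
  4 × C: no H
  2 × C: 1 H each → 2
  2 × O: no H
  1 × C: 3 H
  1 × C (aromatic): no H
  1 × Cl: no H
  1 × N: 2 H
  1 × N: 1 H
  1 × O: 1 H
  1 × S: 1 H
  Total hydrogens = 25.
Molecular formula: C18H25ClN2O3S

C18H25ClN2O3S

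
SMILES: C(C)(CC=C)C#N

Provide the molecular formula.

C6H9N

Heavy atoms from the SMILES: 6 C, 1 N.
Implicit hydrogens by atom environment:
  2 × C: 2 H each → 4
  2 × C: 1 H each → 2
  1 × C: 3 H
  1 × C: no H
  1 × N: no H
  Total hydrogens = 9.
Molecular formula: C6H9N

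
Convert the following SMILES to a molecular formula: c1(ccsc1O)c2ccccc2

Heavy atoms from the SMILES: 10 C, 1 O, 1 S.
Implicit hydrogens by atom environment:
  7 × C (aromatic): 1 H each → 7
  3 × C (aromatic): no H
  1 × O: 1 H
  1 × S (aromatic): no H
  Total hydrogens = 8.
Molecular formula: C10H8OS

C10H8OS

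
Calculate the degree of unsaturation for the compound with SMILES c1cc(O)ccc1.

Molecular formula from the SMILES: C6H6O.
DoU = (2C + 2 + N − H − X)/2 = (2·6 + 2 + 0 − 6 − 0)/2 = 8/2 = 4.
(Structurally: 1 ring(s) + 3 π bond(s) = 4.)

4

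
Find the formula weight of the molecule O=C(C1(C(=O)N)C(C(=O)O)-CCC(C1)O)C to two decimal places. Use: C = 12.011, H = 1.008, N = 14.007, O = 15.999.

Molecular formula: C10H15NO5.
M = 10×12.011 + 15×1.008 + 1×14.007 + 5×15.999 = 229.23 g/mol.

229.23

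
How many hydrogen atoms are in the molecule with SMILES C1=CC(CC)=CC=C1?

Hydrogens are implicit in SMILES; fill each atom to its normal valence:
  5 × C (aromatic): 1 H each → 5
  1 × C: 3 H
  1 × C: 2 H
  1 × C (aromatic): no H
  Total hydrogens = 10.

10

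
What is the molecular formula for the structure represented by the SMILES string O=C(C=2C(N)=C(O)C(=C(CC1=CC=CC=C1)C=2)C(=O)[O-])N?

C15H13N2O4-

Heavy atoms from the SMILES: 15 C, 2 N, 4 O.
Implicit hydrogens by atom environment:
  6 × C (aromatic): 1 H each → 6
  6 × C (aromatic): no H
  2 × C: no H
  2 × N: 2 H each → 4
  2 × O: no H
  1 × C: 2 H
  1 × O: 1 H
  1 × O (charge -1): no H
  Total hydrogens = 13.
Net charge -1.
Molecular formula: C15H13N2O4-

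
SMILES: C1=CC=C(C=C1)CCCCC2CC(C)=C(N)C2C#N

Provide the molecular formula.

C17H22N2

Heavy atoms from the SMILES: 17 C, 2 N.
Implicit hydrogens by atom environment:
  5 × C: 2 H each → 10
  5 × C (aromatic): 1 H each → 5
  3 × C: no H
  2 × C: 1 H each → 2
  1 × C: 3 H
  1 × C (aromatic): no H
  1 × N: 2 H
  1 × N: no H
  Total hydrogens = 22.
Molecular formula: C17H22N2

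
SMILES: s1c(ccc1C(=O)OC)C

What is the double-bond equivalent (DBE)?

4

Molecular formula from the SMILES: C7H8O2S.
DoU = (2C + 2 + N − H − X)/2 = (2·7 + 2 + 0 − 8 − 0)/2 = 8/2 = 4.
(Structurally: 1 ring(s) + 3 π bond(s) = 4.)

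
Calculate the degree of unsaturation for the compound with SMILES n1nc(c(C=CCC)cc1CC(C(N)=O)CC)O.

6

Molecular formula from the SMILES: C13H19N3O2.
DoU = (2C + 2 + N − H − X)/2 = (2·13 + 2 + 3 − 19 − 0)/2 = 12/2 = 6.
(Structurally: 1 ring(s) + 5 π bond(s) = 6.)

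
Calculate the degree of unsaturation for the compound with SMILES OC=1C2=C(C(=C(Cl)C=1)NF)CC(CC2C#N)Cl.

Molecular formula from the SMILES: C11H9Cl2FN2O.
DoU = (2C + 2 + N − H − X)/2 = (2·11 + 2 + 2 − 9 − 3)/2 = 14/2 = 7.
(Structurally: 2 ring(s) + 5 π bond(s) = 7.)

7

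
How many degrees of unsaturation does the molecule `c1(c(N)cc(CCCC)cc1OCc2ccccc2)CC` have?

Molecular formula from the SMILES: C19H25NO.
DoU = (2C + 2 + N − H − X)/2 = (2·19 + 2 + 1 − 25 − 0)/2 = 16/2 = 8.
(Structurally: 2 ring(s) + 6 π bond(s) = 8.)

8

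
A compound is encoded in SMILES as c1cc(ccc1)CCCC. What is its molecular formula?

C10H14

Heavy atoms from the SMILES: 10 C.
Implicit hydrogens by atom environment:
  5 × C (aromatic): 1 H each → 5
  3 × C: 2 H each → 6
  1 × C: 3 H
  1 × C (aromatic): no H
  Total hydrogens = 14.
Molecular formula: C10H14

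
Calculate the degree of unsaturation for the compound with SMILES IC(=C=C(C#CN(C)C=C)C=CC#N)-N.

8

Molecular formula from the SMILES: C11H10IN3.
DoU = (2C + 2 + N − H − X)/2 = (2·11 + 2 + 3 − 10 − 1)/2 = 16/2 = 8.
(Structurally: 0 ring(s) + 8 π bond(s) = 8.)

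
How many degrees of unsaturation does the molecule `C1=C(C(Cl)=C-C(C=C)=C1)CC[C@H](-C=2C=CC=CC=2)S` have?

9

Molecular formula from the SMILES: C17H17ClS.
DoU = (2C + 2 + N − H − X)/2 = (2·17 + 2 + 0 − 17 − 1)/2 = 18/2 = 9.
(Structurally: 2 ring(s) + 7 π bond(s) = 9.)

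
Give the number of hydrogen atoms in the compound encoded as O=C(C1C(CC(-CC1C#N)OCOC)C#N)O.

Hydrogens are implicit in SMILES; fill each atom to its normal valence:
  4 × C: 1 H each → 4
  3 × C: 2 H each → 6
  3 × C: no H
  3 × O: no H
  2 × N: no H
  1 × C: 3 H
  1 × O: 1 H
  Total hydrogens = 14.

14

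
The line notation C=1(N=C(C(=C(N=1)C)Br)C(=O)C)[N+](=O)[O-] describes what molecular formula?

C7H6BrN3O3

Heavy atoms from the SMILES: 1 Br, 7 C, 3 N, 3 O.
Implicit hydrogens by atom environment:
  4 × C (aromatic): no H
  2 × C: 3 H each → 6
  2 × N (aromatic): no H
  2 × O: no H
  1 × Br: no H
  1 × C: no H
  1 × N (charge +1): no H
  1 × O (charge -1): no H
  Total hydrogens = 6.
Molecular formula: C7H6BrN3O3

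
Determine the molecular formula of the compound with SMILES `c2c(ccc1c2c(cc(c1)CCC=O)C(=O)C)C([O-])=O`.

Heavy atoms from the SMILES: 16 C, 4 O.
Implicit hydrogens by atom environment:
  5 × C (aromatic): 1 H each → 5
  5 × C (aromatic): no H
  3 × O: no H
  2 × C: 2 H each → 4
  2 × C: no H
  1 × C: 3 H
  1 × C: 1 H
  1 × O (charge -1): no H
  Total hydrogens = 13.
Net charge -1.
Molecular formula: C16H13O4-

C16H13O4-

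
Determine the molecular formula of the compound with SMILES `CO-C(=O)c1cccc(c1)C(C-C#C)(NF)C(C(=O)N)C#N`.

C15H14FN3O3

Heavy atoms from the SMILES: 15 C, 1 F, 3 N, 3 O.
Implicit hydrogens by atom environment:
  5 × C: no H
  4 × C (aromatic): 1 H each → 4
  3 × O: no H
  2 × C: 1 H each → 2
  2 × C (aromatic): no H
  1 × C: 3 H
  1 × C: 2 H
  1 × F: no H
  1 × N: 2 H
  1 × N: 1 H
  1 × N: no H
  Total hydrogens = 14.
Molecular formula: C15H14FN3O3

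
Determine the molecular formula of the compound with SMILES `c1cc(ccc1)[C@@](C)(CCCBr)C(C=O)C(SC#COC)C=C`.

C19H23BrO2S

Heavy atoms from the SMILES: 1 Br, 19 C, 2 O, 1 S.
Implicit hydrogens by atom environment:
  5 × C (aromatic): 1 H each → 5
  4 × C: 2 H each → 8
  4 × C: 1 H each → 4
  3 × C: no H
  2 × C: 3 H each → 6
  2 × O: no H
  1 × Br: no H
  1 × C (aromatic): no H
  1 × S: no H
  Total hydrogens = 23.
Molecular formula: C19H23BrO2S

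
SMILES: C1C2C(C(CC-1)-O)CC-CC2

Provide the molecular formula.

C10H18O

Heavy atoms from the SMILES: 10 C, 1 O.
Implicit hydrogens by atom environment:
  7 × C: 2 H each → 14
  3 × C: 1 H each → 3
  1 × O: 1 H
  Total hydrogens = 18.
Molecular formula: C10H18O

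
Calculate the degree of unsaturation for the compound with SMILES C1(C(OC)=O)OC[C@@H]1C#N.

Molecular formula from the SMILES: C6H7NO3.
DoU = (2C + 2 + N − H − X)/2 = (2·6 + 2 + 1 − 7 − 0)/2 = 8/2 = 4.
(Structurally: 1 ring(s) + 3 π bond(s) = 4.)

4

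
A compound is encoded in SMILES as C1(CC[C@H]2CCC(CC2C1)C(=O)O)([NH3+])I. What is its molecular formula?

C11H19INO2+

Heavy atoms from the SMILES: 11 C, 1 I, 1 N, 2 O.
Implicit hydrogens by atom environment:
  6 × C: 2 H each → 12
  3 × C: 1 H each → 3
  2 × C: no H
  1 × I: no H
  1 × N (charge +1): 3 H
  1 × O: 1 H
  1 × O: no H
  Total hydrogens = 19.
Net charge +1.
Molecular formula: C11H19INO2+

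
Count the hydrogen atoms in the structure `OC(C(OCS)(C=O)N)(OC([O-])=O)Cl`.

Hydrogens are implicit in SMILES; fill each atom to its normal valence:
  4 × O: no H
  3 × C: no H
  1 × C: 2 H
  1 × C: 1 H
  1 × Cl: no H
  1 × N: 2 H
  1 × O: 1 H
  1 × O (charge -1): no H
  1 × S: 1 H
  Total hydrogens = 7.

7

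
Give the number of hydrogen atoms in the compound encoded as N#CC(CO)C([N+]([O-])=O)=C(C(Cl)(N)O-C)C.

Hydrogens are implicit in SMILES; fill each atom to its normal valence:
  4 × C: no H
  2 × C: 3 H each → 6
  2 × O: no H
  1 × C: 2 H
  1 × C: 1 H
  1 × Cl: no H
  1 × N: 2 H
  1 × N (charge +1): no H
  1 × N: no H
  1 × O: 1 H
  1 × O (charge -1): no H
  Total hydrogens = 12.

12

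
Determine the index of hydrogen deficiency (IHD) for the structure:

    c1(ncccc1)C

Molecular formula from the SMILES: C6H7N.
DoU = (2C + 2 + N − H − X)/2 = (2·6 + 2 + 1 − 7 − 0)/2 = 8/2 = 4.
(Structurally: 1 ring(s) + 3 π bond(s) = 4.)

4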